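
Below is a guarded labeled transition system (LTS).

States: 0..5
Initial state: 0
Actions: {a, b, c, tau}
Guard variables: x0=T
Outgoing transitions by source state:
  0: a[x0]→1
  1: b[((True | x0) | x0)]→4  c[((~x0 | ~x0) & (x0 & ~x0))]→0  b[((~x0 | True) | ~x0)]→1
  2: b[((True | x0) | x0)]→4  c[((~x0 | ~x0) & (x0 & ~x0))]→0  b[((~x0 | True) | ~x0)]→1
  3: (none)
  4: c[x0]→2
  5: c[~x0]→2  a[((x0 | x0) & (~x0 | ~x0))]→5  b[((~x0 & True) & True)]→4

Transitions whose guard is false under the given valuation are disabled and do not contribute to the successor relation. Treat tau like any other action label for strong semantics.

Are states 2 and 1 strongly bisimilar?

Refine partition for ~:
  π0 = {{0,1,2,3,4,5}}
  π1 = {{0},{1,2},{3,5},{4}}
stable after 2 split(s): 4 block(s)
[2]={1,2}  [1]={1,2}

Answer: BISIMILAR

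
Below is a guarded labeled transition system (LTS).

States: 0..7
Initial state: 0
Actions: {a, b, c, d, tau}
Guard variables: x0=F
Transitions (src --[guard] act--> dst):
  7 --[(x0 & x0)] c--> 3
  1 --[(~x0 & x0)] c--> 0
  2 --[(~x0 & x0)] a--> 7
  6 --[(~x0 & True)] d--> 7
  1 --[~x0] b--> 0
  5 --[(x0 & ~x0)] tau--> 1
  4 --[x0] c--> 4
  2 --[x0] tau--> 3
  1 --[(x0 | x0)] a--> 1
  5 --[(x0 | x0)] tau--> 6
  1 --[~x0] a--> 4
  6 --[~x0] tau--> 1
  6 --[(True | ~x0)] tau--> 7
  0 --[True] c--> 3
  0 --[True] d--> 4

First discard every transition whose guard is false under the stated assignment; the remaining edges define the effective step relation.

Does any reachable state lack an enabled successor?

R = {0,3,4}
  0: c→3  d→4  [2 out]
  3: ∅  [STUCK]
  4: ∅  [STUCK]
trace reaching 3: c

Answer: DEADLOCK at state 3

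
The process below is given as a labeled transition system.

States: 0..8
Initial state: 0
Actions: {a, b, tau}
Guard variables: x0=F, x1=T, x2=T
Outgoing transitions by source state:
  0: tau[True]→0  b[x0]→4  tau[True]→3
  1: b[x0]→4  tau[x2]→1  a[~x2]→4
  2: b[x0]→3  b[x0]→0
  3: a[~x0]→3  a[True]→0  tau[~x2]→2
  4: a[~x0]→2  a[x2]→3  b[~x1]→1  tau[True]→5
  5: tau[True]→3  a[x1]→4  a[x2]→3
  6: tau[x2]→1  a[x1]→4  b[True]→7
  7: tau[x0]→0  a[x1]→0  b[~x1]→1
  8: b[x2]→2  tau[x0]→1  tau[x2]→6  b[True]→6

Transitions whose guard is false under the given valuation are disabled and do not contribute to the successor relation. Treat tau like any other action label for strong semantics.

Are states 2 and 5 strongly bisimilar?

Answer: NOT BISIMILAR

Analysis:
Compute ~ classes (split until stable):
  P[0] = {{0,1,2,3,4,5,6,7,8}}
  P[1] = {{0,1},{2},{3,7},{4,5},{6},{8}}
  P[2] = {{0},{1},{2},{3},{4},{5},{6},{7},{8}}
9 equivalence class(es) (converged in 3)
class of 2: {2}; class of 5: {5}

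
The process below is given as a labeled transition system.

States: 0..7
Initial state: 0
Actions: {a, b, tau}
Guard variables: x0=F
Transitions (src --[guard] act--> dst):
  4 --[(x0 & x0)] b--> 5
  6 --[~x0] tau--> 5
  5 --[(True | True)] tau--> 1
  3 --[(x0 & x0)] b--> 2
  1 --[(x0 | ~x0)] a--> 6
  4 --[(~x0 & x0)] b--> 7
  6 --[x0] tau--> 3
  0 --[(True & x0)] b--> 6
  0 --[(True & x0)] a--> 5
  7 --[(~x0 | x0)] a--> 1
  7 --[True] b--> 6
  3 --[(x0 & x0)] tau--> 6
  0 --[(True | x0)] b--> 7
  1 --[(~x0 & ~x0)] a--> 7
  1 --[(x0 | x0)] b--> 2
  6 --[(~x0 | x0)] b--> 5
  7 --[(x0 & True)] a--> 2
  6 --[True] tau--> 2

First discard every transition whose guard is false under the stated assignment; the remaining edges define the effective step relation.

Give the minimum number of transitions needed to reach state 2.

Answer: 3

Analysis:
Breadth-first toward 2:
  depth 0: {0}
  depth 1: {7}
  depth 2: {1,6}
  depth 3: {2,5}
2 enters at depth 3; path b·b·tau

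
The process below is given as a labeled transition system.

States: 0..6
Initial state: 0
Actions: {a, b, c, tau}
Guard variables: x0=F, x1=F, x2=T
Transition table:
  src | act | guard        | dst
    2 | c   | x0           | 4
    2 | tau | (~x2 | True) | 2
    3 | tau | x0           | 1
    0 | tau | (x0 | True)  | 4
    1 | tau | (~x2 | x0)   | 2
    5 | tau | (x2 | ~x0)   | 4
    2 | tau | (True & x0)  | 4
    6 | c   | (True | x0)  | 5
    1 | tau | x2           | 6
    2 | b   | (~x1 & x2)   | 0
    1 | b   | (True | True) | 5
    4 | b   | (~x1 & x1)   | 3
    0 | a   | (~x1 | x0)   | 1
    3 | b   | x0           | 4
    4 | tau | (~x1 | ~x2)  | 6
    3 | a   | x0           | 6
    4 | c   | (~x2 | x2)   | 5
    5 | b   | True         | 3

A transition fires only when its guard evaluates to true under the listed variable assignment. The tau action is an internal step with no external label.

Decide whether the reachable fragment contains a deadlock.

R = {0,1,3,4,5,6}
  0: a→1  tau→4  [2 exit(s)]
  1: b→5  tau→6  [2 exit(s)]
  3: ∅  [STUCK]
  4: c→5  tau→6  [2 exit(s)]
  5: b→3  tau→4  [2 exit(s)]
  6: c→5  [1 exit(s)]
Path to 3: tau·c·b

Answer: DEADLOCK at state 3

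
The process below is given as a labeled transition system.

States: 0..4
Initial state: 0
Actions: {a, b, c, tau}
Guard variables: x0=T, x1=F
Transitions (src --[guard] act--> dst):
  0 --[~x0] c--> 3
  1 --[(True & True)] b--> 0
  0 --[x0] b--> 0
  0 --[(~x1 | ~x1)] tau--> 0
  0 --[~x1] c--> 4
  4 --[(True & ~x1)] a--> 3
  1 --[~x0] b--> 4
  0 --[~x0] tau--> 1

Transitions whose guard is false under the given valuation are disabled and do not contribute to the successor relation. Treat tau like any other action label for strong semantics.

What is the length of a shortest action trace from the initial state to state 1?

Answer: UNREACHABLE

Working:
BFS to 1:
  L0 = {0}
  L1 = {4}
  L2 = {3}
1 never appears.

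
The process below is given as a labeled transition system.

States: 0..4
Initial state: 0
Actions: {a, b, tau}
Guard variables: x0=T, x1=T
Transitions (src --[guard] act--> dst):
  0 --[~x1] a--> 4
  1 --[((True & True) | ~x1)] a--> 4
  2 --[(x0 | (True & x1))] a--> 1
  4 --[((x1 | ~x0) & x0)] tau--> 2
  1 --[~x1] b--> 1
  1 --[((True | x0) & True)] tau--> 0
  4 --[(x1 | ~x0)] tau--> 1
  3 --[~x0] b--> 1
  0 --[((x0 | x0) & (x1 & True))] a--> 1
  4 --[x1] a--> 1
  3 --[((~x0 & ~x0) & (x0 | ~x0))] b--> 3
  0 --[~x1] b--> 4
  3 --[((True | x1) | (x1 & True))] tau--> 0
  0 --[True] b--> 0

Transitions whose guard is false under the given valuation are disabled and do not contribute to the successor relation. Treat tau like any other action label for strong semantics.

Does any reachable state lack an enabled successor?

Answer: DEADLOCK-FREE

Trace:
R = {0,1,2,4}
  0: a→1  b→0  [deg 2]
  1: a→4  tau→0  [deg 2]
  2: a→1  [deg 1]
  4: a→1  tau→1  tau→2  [deg 3]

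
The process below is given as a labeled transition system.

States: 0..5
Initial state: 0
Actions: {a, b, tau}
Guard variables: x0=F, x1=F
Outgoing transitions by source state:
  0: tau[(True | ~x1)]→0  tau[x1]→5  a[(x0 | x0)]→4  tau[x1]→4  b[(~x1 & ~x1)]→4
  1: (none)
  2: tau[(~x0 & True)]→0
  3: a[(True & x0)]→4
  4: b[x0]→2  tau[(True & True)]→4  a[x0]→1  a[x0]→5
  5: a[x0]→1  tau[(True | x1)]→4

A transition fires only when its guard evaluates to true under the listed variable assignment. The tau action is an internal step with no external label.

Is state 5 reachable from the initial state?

Answer: UNREACHABLE

Analysis:
After dropping false guards: 5 live edges.
depth 0: {0}
depth 1: {4}  cumulative {0,4}
Reach set: {0,4}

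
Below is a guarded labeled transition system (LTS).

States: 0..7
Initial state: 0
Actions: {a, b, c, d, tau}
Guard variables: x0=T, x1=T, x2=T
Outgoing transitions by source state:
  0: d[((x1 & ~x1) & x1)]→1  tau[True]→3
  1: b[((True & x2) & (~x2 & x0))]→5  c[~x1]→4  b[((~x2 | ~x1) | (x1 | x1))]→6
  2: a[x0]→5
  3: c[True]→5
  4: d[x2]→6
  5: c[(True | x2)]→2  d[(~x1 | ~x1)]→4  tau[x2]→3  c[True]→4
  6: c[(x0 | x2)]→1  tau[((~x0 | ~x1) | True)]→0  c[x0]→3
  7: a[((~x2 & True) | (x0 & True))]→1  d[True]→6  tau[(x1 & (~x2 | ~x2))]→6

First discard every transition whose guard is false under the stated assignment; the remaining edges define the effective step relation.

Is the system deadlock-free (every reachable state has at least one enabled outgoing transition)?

R = {0,1,2,3,4,5,6}
  0: tau→3  [1 exit(s)]
  1: b→6  [1 exit(s)]
  2: a→5  [1 exit(s)]
  3: c→5  [1 exit(s)]
  4: d→6  [1 exit(s)]
  5: c→2  c→4  tau→3  [3 exit(s)]
  6: c→1  c→3  tau→0  [3 exit(s)]

Answer: DEADLOCK-FREE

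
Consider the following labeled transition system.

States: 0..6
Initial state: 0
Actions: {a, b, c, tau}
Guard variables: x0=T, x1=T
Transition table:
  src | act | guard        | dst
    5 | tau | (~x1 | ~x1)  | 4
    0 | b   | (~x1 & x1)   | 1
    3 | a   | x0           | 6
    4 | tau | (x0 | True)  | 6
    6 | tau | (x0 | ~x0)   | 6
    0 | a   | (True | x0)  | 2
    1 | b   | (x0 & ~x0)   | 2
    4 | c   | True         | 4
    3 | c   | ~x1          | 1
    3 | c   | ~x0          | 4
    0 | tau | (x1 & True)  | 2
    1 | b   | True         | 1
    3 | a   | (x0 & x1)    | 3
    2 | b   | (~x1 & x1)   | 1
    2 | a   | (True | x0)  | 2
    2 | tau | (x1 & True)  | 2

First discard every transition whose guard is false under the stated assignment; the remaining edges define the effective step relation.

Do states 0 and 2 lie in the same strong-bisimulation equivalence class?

Answer: BISIMILAR

Trace:
Bisimulation quotient by refinement:
  P[0] = {{0,1,2,3,4,5,6}}
  P[1] = {{0,2},{1},{3},{4},{5},{6}}
stable after 2 split(s): 6 block(s)
[0]={0,2}  [2]={0,2}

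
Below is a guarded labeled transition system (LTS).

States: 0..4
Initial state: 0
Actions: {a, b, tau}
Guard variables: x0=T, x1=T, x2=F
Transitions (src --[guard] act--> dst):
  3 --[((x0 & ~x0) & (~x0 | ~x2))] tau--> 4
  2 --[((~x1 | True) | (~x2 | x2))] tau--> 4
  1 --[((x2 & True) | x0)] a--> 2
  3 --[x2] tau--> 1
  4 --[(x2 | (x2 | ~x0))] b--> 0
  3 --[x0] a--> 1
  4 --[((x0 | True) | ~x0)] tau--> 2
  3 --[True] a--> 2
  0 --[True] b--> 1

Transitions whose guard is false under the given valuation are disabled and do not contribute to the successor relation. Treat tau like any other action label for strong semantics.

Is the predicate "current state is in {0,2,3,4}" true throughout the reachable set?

Answer: INVARIANT VIOLATED at state 1

Analysis:
Allowed set {0,2,3,4}
Reach set: {0,1,2,4}
  0: ✓
  1: outside
  2: ✓
  4: ✓
reach 1 via b — violates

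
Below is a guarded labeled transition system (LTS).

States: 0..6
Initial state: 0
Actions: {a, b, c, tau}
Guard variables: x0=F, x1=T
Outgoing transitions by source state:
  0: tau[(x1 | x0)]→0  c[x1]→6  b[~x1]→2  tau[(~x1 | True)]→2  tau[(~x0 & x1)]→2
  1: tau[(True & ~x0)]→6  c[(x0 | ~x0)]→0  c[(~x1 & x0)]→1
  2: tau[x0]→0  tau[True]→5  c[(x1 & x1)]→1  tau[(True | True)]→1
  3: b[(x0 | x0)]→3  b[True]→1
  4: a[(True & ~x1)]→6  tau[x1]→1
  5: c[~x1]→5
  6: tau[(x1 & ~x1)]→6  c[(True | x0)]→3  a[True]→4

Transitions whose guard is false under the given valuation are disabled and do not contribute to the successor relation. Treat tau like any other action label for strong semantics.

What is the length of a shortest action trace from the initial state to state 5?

Answer: 2

Working:
Layered search for 5:
  L0 = {0}
  L1 = {2,6}
  L2 = {1,3,4,5}
depth(5)=2, e.g. tau·tau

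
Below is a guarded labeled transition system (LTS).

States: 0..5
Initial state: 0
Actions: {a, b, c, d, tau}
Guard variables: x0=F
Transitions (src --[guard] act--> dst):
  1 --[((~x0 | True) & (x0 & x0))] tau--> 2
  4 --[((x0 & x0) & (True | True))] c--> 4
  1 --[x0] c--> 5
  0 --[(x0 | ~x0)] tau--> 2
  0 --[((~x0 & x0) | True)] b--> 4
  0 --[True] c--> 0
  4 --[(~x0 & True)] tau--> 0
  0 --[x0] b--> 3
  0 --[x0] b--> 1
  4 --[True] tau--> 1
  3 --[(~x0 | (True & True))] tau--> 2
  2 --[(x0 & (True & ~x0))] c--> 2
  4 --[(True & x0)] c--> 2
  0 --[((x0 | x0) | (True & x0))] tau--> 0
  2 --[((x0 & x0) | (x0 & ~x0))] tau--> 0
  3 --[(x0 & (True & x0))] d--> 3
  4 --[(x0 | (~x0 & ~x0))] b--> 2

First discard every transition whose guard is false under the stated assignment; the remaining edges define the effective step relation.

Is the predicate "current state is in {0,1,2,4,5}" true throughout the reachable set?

Safe = {0,1,2,4,5}
Reachable = {0,1,2,4}
  0: ✓
  1: ✓
  2: ✓
  4: ✓

Answer: INVARIANT HOLDS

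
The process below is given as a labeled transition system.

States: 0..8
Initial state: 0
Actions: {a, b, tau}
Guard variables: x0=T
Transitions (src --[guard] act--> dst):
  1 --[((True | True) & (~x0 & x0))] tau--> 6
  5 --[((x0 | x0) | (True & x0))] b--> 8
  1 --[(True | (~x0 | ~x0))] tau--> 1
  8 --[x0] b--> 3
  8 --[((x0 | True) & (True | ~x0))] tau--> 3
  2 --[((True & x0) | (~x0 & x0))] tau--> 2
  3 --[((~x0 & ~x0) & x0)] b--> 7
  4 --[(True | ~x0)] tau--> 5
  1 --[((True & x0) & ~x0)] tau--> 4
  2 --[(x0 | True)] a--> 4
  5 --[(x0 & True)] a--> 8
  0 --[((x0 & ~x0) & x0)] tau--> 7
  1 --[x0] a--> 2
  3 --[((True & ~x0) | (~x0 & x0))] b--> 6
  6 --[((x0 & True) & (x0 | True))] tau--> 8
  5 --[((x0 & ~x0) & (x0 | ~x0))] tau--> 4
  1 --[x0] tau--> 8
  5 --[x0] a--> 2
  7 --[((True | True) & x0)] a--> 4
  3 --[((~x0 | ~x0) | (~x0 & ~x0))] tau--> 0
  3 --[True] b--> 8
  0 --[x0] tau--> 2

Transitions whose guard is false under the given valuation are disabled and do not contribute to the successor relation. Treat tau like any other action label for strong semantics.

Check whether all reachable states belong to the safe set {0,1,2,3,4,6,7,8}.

Answer: INVARIANT VIOLATED at state 5

Analysis:
Safe = {0,1,2,3,4,6,7,8}
Reach set: {0,2,3,4,5,8}
  0: ✓
  2: ✓
  3: ✓
  4: ✓
  5: VIOLATES
  8: ✓
witness against invariant: tau·a·tau → 5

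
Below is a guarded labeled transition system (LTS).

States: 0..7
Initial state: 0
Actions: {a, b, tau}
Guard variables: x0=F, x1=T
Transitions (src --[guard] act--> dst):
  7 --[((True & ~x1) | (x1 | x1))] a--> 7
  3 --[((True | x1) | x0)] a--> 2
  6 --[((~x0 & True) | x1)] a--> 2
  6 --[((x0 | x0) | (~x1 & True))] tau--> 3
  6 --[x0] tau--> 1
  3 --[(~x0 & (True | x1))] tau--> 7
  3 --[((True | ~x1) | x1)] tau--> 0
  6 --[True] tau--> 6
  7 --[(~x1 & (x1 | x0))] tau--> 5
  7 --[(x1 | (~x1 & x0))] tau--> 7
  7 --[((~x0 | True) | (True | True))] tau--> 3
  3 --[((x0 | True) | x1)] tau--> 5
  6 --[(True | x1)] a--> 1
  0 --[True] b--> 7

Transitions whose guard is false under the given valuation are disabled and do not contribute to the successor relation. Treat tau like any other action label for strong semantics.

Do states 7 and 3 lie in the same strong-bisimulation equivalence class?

Answer: NOT BISIMILAR

Trace:
Compute ~ classes (split until stable):
  round 0: {{0,1,2,3,4,5,6,7}}
  round 1: {{0},{1,2,4,5},{3,6,7}}
  round 2: {{0},{1,2,4,5},{3},{6},{7}}
stable after 3 split(s): 5 block(s)
[7]={7}  [3]={3}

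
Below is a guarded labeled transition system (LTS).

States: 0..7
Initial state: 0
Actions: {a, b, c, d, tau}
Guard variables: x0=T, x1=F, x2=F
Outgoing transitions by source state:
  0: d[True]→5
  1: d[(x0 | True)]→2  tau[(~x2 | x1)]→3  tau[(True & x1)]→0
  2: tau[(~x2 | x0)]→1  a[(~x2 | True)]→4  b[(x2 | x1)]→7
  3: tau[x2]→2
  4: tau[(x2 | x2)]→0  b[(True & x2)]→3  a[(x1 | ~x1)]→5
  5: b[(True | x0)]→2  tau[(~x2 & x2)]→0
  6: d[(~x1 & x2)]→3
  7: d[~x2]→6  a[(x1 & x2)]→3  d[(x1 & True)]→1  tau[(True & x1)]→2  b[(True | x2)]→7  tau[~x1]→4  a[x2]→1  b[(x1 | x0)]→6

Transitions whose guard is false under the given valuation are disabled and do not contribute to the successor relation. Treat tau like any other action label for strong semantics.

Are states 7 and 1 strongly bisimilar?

Compute ~ classes (split until stable):
  π0 = {{0,1,2,3,4,5,6,7}}
  π1 = {{0},{1},{2},{3,6},{4},{5},{7}}
Fixed point at round 2; 7 class(es).
[7]={7}  [1]={1}

Answer: NOT BISIMILAR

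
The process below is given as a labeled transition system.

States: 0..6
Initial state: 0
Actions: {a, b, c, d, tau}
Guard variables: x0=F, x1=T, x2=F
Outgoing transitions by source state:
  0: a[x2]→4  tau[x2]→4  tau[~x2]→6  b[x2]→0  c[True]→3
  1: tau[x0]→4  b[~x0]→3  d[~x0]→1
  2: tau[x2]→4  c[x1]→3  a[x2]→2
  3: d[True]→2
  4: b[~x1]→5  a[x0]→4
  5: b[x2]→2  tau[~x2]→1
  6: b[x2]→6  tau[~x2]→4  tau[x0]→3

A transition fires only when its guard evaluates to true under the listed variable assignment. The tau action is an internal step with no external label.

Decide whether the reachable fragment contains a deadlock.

Answer: DEADLOCK at state 4

Analysis:
Reachable = {0,2,3,4,6}
  0: c→3  tau→6  [deg 2]
  2: c→3  [deg 1]
  3: d→2  [deg 1]
  4: ∅  [deadlock]
  6: tau→4  [deg 1]
trace reaching 4: tau·tau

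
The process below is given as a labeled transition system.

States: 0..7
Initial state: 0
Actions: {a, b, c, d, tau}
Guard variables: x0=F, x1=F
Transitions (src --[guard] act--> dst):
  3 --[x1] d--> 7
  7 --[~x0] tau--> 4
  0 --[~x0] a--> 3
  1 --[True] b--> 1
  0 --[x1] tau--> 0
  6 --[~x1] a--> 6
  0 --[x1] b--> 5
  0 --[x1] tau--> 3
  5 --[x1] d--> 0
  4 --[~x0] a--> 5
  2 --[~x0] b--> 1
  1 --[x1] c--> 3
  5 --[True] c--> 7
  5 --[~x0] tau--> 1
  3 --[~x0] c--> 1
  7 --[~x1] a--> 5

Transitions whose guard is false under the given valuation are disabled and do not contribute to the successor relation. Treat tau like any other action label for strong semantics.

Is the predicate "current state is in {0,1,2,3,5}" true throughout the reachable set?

Answer: INVARIANT HOLDS

Analysis:
Allowed set {0,1,2,3,5}
Reach set: {0,1,3}
  0: safe
  1: safe
  3: safe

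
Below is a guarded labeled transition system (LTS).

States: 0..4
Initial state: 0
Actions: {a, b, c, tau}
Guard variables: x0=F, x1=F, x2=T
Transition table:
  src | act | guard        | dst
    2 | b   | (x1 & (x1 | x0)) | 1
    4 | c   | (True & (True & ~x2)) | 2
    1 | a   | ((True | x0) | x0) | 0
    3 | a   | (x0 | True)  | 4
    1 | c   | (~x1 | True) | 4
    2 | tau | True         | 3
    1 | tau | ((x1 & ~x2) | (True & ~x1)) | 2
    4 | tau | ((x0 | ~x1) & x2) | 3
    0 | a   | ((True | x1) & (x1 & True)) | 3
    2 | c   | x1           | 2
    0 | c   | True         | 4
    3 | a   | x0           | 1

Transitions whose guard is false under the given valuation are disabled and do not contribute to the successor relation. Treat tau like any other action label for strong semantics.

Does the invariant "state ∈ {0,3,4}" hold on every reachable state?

Answer: INVARIANT HOLDS

Working:
Safe = {0,3,4}
Reachable = {0,3,4}
  0: ✓
  3: ✓
  4: ✓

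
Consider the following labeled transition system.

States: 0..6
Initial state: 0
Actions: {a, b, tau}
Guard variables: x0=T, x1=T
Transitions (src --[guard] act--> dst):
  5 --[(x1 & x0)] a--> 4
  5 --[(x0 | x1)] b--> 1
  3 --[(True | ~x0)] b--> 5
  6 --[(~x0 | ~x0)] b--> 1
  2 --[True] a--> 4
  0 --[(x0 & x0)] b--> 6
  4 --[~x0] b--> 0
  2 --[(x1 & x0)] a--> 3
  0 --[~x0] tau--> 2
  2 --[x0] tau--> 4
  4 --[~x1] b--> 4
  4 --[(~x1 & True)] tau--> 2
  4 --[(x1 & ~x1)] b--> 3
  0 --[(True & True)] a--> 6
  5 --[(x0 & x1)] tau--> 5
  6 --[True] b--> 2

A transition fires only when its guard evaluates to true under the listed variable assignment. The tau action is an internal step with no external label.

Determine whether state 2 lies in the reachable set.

10 transition(s) survive guard evaluation.
L0 = {0}
L1 = {6}  now seen {0,6}
L2 = {2}  now seen {0,2,6}
L3 = {3,4}  now seen {0,2,3,4,6}
L4 = {5}  now seen {0,2,3,4,5,6}
L5 = {1}  now seen {0,1,2,3,4,5,6}
Reach set: {0,1,2,3,4,5,6}
trace reaching 2: b·b

Answer: REACHABLE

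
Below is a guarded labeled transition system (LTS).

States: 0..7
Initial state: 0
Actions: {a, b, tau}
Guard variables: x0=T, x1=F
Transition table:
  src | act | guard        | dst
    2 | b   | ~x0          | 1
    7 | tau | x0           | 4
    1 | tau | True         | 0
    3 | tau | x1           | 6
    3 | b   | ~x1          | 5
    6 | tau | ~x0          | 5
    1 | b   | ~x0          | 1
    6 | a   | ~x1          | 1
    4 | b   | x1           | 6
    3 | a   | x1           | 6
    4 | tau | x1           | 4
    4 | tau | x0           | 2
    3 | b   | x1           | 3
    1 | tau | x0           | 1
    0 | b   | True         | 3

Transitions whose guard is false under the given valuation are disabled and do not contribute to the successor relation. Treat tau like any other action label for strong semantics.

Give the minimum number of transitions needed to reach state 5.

Answer: 2

Trace:
Breadth-first toward 5:
  Layer 0: {0}
  Layer 1: {3}
  Layer 2: {5}
5 enters at depth 2; path b·b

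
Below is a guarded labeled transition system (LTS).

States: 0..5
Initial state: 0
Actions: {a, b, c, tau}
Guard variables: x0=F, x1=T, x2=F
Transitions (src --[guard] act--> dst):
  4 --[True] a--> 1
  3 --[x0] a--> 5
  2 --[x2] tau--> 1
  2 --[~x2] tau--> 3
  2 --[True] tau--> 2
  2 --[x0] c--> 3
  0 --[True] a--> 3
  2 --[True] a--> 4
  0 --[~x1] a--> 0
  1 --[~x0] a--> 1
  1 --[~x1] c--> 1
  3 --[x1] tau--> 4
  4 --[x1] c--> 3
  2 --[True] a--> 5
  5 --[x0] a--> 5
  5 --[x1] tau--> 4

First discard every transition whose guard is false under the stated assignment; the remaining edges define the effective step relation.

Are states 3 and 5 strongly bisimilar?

Answer: BISIMILAR

Trace:
Refine partition for ~:
  P[0] = {{0,1,2,3,4,5}}
  P[1] = {{0,1},{2},{3,5},{4}}
  P[2] = {{0},{1},{2},{3,5},{4}}
5 equivalence class(es) (converged in 3)
[3]={3,5}  [5]={3,5}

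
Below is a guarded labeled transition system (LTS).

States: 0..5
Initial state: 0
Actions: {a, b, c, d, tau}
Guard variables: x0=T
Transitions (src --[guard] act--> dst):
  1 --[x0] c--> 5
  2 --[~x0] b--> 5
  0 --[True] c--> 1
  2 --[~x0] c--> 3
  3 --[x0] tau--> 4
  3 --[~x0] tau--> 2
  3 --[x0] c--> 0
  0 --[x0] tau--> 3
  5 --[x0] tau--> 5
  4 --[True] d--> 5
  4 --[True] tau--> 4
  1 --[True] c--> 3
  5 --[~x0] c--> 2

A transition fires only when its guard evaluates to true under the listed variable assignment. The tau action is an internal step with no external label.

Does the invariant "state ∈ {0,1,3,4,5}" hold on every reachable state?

Answer: INVARIANT HOLDS

Trace:
Safe = {0,1,3,4,5}
R = {0,1,3,4,5}
  0: ok
  1: ok
  3: ok
  4: ok
  5: ok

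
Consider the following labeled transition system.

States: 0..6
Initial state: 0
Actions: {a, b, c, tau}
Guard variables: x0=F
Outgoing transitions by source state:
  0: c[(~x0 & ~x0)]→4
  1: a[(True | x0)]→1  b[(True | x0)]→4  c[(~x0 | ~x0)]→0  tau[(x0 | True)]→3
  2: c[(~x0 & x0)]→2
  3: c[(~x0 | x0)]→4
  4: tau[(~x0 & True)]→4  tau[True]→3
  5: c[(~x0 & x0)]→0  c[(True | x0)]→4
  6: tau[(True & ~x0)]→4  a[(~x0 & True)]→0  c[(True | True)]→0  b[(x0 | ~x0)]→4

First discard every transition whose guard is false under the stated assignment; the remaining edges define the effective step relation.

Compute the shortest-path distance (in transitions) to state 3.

BFS to 3:
  Layer 0: {0}
  Layer 1: {4}
  Layer 2: {3}
3 enters at depth 2; path c·tau

Answer: 2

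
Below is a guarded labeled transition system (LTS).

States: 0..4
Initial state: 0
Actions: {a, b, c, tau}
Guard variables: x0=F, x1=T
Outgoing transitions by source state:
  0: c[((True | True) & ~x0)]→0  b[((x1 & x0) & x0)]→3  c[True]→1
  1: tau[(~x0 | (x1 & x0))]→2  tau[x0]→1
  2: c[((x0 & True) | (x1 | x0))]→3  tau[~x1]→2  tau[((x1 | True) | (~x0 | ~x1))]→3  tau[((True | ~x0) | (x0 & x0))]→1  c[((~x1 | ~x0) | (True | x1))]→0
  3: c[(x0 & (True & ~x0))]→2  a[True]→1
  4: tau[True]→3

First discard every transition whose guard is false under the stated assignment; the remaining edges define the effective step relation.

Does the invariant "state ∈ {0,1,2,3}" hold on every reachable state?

Answer: INVARIANT HOLDS

Analysis:
Allowed set {0,1,2,3}
Reach set: {0,1,2,3}
  0: ok
  1: ok
  2: ok
  3: ok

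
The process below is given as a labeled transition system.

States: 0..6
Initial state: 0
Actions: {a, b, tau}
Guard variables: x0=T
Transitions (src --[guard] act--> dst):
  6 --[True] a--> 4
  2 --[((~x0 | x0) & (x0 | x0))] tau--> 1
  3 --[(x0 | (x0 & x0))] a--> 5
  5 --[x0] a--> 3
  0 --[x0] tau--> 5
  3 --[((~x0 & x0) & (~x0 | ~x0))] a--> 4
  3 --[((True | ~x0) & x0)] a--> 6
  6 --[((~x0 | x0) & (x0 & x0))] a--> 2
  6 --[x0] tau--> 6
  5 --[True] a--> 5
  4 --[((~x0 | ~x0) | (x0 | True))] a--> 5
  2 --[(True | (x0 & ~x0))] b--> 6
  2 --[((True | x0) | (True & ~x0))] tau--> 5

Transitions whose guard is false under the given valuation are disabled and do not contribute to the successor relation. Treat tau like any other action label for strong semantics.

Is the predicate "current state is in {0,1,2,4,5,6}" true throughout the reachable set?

Safe = {0,1,2,4,5,6}
R = {0,1,2,3,4,5,6}
  0: safe
  1: safe
  2: safe
  3: ✗ unsafe
  4: safe
  5: safe
  6: safe
counterexample path to 3: tau·a

Answer: INVARIANT VIOLATED at state 3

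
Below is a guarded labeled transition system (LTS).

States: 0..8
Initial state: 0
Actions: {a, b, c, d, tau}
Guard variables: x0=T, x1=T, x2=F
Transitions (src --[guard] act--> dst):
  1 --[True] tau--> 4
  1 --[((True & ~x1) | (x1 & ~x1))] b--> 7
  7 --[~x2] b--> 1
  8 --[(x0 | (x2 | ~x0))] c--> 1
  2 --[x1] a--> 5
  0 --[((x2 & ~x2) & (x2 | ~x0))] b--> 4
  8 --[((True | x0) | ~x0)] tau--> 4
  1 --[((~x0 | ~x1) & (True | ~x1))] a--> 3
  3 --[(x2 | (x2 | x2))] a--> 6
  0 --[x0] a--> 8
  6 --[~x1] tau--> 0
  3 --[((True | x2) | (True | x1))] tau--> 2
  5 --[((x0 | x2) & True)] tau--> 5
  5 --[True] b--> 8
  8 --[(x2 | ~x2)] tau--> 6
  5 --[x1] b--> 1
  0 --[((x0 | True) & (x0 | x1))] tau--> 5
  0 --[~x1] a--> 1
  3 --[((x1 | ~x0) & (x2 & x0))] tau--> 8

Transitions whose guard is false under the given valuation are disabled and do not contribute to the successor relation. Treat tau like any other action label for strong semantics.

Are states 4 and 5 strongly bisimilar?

Answer: NOT BISIMILAR

Trace:
Bisimulation quotient by refinement:
  π0 = {{0,1,2,3,4,5,6,7,8}}
  π1 = {{0},{1,3},{2},{4,6},{5},{7},{8}}
  π2 = {{0},{1},{2},{3},{4,6},{5},{7},{8}}
Fixed point at round 3; 8 class(es).
4∈{4,6}, 5∈{5}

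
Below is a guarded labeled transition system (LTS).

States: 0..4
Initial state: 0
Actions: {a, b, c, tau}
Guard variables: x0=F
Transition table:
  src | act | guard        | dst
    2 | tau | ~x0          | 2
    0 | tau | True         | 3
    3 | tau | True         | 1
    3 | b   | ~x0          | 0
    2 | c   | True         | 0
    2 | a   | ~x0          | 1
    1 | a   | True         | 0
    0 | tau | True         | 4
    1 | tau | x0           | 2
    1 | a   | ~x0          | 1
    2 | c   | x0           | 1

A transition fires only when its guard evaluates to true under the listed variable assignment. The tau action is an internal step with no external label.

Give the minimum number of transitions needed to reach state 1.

Answer: 2

Analysis:
Breadth-first toward 1:
  Layer 0: {0}
  Layer 1: {3,4}
  Layer 2: {1}
depth(1)=2, e.g. tau·tau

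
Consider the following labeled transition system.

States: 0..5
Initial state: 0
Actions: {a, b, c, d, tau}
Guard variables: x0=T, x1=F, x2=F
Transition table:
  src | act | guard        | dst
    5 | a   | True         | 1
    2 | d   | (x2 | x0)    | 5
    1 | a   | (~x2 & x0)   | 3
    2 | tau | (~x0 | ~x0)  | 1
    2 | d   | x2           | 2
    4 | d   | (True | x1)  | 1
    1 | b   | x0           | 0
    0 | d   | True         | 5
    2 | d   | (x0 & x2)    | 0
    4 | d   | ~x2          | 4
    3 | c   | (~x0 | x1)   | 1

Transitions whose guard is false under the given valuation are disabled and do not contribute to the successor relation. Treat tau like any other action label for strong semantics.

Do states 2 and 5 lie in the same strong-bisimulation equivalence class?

Refine partition for ~:
  π0 = {{0,1,2,3,4,5}}
  π1 = {{0,2,4},{1},{3},{5}}
  π2 = {{0,2},{1},{3},{4},{5}}
5 equivalence class(es) (converged in 3)
class of 2: {0,2}; class of 5: {5}

Answer: NOT BISIMILAR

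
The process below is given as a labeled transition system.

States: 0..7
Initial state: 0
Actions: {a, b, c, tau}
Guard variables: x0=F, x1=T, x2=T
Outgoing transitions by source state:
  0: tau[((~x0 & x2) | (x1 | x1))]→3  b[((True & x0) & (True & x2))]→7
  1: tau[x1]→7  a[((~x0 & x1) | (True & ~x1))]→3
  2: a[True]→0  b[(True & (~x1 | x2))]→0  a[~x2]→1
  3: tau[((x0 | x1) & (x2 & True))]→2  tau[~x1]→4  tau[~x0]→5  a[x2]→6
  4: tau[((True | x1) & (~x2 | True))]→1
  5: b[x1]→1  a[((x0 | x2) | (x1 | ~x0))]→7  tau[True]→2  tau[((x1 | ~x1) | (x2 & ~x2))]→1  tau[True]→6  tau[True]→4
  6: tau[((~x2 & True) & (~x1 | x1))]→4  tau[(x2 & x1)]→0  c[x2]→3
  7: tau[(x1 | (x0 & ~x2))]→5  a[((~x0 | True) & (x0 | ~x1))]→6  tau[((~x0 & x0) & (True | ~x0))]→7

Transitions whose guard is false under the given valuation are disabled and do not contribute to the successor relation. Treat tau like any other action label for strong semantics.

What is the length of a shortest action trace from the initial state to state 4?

BFS to 4:
  Layer 0: {0}
  Layer 1: {3}
  Layer 2: {2,5,6}
  Layer 3: {1,4,7}
4 enters at depth 3; path tau·tau·tau

Answer: 3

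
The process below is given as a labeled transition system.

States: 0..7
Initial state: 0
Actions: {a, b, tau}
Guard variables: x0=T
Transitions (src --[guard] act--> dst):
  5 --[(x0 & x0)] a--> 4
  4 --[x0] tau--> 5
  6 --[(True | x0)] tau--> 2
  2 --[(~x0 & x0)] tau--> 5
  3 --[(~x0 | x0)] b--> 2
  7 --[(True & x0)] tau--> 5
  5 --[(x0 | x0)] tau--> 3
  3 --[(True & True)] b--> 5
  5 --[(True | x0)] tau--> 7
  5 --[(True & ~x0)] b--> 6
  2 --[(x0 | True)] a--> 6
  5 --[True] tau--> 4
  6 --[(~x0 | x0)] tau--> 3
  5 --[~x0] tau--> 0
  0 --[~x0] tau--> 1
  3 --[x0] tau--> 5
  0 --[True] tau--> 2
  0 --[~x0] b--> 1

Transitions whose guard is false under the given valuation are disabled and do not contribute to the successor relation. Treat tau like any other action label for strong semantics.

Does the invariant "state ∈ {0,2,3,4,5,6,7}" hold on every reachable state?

Answer: INVARIANT HOLDS

Trace:
Safe = {0,2,3,4,5,6,7}
R = {0,2,3,4,5,6,7}
  0: ✓
  2: ✓
  3: ✓
  4: ✓
  5: ✓
  6: ✓
  7: ✓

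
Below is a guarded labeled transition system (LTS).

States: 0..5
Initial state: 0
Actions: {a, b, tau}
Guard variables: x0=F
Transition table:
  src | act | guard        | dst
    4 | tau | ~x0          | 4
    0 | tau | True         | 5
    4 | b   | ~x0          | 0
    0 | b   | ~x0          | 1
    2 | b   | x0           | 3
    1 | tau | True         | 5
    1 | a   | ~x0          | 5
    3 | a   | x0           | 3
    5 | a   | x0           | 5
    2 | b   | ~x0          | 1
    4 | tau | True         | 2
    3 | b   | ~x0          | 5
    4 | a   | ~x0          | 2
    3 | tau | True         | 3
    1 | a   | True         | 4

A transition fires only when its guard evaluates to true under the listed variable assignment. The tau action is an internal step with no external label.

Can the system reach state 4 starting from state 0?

Guard filter leaves 12 enabled edge(s).
L0 = {0}
L1 = {1,5}  total {0,1,5}
L2 = {4}  total {0,1,4,5}
L3 = {2}  total {0,1,2,4,5}
Reach set: {0,1,2,4,5}
trace reaching 4: b·a

Answer: REACHABLE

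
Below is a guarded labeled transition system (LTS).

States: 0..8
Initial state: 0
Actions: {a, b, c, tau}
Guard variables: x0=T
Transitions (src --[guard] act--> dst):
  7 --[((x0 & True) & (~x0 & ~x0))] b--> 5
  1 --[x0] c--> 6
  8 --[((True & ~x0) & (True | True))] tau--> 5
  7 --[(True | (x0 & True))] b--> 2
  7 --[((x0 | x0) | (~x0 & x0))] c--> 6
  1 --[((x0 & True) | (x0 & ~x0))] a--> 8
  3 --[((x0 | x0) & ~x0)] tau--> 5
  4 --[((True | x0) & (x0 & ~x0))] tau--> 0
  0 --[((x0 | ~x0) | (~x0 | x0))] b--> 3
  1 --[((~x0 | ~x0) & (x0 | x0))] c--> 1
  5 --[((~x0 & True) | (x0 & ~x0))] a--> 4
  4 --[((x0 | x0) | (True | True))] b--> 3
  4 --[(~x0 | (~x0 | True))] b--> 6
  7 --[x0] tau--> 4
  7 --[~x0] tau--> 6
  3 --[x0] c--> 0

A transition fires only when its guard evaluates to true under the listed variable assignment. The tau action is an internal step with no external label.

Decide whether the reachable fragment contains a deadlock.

Reachable = {0,3}
  0: b→3  [1 exit(s)]
  3: c→0  [1 exit(s)]

Answer: DEADLOCK-FREE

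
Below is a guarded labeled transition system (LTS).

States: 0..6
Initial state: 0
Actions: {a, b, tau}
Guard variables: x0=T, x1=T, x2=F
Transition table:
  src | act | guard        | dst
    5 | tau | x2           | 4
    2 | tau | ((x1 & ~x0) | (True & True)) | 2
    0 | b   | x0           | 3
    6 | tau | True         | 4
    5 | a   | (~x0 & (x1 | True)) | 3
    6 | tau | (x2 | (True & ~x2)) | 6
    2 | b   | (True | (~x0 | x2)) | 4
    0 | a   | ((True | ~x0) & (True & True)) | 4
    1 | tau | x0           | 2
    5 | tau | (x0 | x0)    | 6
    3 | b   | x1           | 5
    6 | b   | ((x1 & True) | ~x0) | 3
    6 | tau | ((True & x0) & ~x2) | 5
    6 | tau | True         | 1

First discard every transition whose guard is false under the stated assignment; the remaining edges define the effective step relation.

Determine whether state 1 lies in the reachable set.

After dropping false guards: 12 live edges.
Layer 0: {0}
Layer 1: {3,4}  now seen {0,3,4}
Layer 2: {5}  now seen {0,3,4,5}
Layer 3: {6}  now seen {0,3,4,5,6}
Layer 4: {1}  now seen {0,1,3,4,5,6}
Layer 5: {2}  now seen {0,1,2,3,4,5,6}
Reach set: {0,1,2,3,4,5,6}
Path to 1: b·b·tau·tau

Answer: REACHABLE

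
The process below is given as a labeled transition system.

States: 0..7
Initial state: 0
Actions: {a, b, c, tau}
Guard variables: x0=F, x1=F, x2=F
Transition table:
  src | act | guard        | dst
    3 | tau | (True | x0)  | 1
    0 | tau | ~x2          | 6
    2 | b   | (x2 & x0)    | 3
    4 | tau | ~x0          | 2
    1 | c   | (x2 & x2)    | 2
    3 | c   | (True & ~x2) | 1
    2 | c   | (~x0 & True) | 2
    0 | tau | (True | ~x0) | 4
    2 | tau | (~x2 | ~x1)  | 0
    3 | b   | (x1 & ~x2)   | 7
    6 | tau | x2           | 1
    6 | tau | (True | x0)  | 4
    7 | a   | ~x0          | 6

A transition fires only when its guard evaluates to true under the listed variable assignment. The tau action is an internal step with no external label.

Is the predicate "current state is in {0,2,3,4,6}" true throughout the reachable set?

Answer: INVARIANT HOLDS

Working:
Allowed set {0,2,3,4,6}
R = {0,2,4,6}
  0: ✓
  2: ✓
  4: ✓
  6: ✓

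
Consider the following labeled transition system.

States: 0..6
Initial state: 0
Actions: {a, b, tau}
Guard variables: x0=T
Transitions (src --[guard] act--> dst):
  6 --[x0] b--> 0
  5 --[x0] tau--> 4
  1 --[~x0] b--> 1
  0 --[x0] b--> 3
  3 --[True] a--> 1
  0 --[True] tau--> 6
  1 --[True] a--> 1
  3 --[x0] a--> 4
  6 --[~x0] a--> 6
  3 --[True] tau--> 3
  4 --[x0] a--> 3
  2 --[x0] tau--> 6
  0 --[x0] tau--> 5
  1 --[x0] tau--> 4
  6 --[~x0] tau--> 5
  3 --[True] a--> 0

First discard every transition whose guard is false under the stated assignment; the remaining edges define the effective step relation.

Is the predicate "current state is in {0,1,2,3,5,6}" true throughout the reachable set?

Answer: INVARIANT VIOLATED at state 4

Working:
Safe = {0,1,2,3,5,6}
Reachable = {0,1,3,4,5,6}
  0: safe
  1: safe
  3: safe
  4: outside
  5: safe
  6: safe
counterexample path to 4: b·a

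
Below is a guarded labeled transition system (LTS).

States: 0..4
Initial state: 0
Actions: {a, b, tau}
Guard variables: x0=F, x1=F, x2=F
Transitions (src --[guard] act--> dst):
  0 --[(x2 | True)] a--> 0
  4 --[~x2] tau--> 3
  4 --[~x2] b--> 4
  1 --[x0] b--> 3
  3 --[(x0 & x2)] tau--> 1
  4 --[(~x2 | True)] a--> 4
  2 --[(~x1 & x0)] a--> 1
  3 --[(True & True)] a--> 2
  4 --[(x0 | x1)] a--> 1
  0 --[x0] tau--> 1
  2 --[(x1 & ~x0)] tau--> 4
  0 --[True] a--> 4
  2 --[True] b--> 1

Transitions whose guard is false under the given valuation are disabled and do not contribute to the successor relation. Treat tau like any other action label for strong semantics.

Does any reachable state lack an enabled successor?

Answer: DEADLOCK at state 1

Trace:
R = {0,1,2,3,4}
  0: a→0  a→4  [2 exit(s)]
  1: ∅  [deadlock]
  2: b→1  [1 exit(s)]
  3: a→2  [1 exit(s)]
  4: a→4  b→4  tau→3  [3 exit(s)]
trace reaching 1: a·tau·a·b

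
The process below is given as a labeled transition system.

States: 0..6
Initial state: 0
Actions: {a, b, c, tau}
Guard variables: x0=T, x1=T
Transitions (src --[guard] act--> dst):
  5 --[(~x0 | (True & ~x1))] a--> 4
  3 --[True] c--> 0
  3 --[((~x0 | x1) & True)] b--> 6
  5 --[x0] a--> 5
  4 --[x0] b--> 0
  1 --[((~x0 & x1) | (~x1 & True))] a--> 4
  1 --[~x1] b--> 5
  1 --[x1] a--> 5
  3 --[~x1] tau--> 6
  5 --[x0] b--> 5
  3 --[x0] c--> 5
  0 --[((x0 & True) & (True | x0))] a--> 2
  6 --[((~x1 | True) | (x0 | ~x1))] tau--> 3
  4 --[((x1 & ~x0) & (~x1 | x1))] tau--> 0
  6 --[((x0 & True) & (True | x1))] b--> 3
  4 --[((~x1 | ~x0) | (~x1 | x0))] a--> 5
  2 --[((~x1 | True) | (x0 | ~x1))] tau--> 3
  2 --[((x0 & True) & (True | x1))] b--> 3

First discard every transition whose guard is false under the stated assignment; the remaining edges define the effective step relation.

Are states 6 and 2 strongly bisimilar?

Answer: BISIMILAR

Working:
Compute ~ classes (split until stable):
  P[0] = {{0,1,2,3,4,5,6}}
  P[1] = {{0,1},{2,6},{3},{4,5}}
  P[2] = {{0},{1},{2,6},{3},{4},{5}}
stable after 3 split(s): 6 block(s)
class of 6: {2,6}; class of 2: {2,6}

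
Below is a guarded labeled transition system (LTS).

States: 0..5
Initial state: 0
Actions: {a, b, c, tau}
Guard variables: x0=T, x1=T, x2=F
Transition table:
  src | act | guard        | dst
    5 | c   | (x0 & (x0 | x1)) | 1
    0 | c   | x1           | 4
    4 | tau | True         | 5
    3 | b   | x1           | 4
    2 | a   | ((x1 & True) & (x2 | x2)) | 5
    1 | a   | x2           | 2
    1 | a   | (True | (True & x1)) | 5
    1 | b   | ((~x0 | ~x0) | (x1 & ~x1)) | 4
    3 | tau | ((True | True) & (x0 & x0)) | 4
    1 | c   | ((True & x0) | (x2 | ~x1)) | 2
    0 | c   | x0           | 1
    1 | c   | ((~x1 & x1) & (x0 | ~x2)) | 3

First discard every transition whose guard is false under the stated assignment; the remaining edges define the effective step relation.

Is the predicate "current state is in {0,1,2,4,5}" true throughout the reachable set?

Answer: INVARIANT HOLDS

Working:
Safe = {0,1,2,4,5}
Reach set: {0,1,2,4,5}
  0: ok
  1: ok
  2: ok
  4: ok
  5: ok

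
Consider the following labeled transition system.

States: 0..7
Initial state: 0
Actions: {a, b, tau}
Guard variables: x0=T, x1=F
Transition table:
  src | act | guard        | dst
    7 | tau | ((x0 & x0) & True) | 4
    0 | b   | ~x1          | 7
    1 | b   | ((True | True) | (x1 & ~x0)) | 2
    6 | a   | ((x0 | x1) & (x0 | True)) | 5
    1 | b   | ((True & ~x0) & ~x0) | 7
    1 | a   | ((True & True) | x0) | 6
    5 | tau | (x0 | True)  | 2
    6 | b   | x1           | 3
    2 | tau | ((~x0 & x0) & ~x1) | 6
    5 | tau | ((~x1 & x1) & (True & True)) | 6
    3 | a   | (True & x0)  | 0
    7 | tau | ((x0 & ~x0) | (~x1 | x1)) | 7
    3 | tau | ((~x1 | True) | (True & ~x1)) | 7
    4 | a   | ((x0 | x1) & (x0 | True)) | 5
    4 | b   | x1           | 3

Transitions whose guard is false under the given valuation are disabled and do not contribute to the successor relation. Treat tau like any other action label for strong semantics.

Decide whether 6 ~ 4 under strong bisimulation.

Answer: BISIMILAR

Working:
Compute ~ classes (split until stable):
  P[0] = {{0,1,2,3,4,5,6,7}}
  P[1] = {{0},{1},{2},{3},{4,6},{5,7}}
  P[2] = {{0},{1},{2},{3},{4,6},{5},{7}}
stable after 3 split(s): 7 block(s)
[6]={4,6}  [4]={4,6}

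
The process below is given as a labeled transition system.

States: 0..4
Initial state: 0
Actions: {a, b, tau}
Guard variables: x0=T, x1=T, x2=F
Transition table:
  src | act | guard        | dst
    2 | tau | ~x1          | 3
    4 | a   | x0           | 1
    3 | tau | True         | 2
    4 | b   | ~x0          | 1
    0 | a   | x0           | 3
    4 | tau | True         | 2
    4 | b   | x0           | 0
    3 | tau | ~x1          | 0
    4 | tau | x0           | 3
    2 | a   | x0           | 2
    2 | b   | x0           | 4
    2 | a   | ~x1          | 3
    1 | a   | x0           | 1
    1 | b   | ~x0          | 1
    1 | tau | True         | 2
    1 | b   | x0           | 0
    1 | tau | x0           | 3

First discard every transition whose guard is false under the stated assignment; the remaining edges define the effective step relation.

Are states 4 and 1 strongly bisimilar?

Answer: BISIMILAR

Trace:
Refine partition for ~:
  P[0] = {{0,1,2,3,4}}
  P[1] = {{0},{1,4},{2},{3}}
4 equivalence class(es) (converged in 2)
4∈{1,4}, 1∈{1,4}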